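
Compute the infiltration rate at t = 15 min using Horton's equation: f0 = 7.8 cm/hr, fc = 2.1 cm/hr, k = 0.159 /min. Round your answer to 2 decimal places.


Step 1: f = fc + (f0 - fc) * exp(-k * t)
Step 2: exp(-0.159 * 15) = 0.092089
Step 3: f = 2.1 + (7.8 - 2.1) * 0.092089
Step 4: f = 2.1 + 5.7 * 0.092089
Step 5: f = 2.62 cm/hr

2.62


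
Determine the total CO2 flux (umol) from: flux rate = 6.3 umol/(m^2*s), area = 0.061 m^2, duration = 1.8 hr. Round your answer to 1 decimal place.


Step 1: Convert time to seconds: 1.8 hr * 3600 = 6480.0 s
Step 2: Total = flux * area * time_s
Step 3: Total = 6.3 * 0.061 * 6480.0
Step 4: Total = 2490.3 umol

2490.3


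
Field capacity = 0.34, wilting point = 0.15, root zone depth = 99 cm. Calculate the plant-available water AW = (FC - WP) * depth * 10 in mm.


Step 1: Available water = (FC - WP) * depth * 10
Step 2: AW = (0.34 - 0.15) * 99 * 10
Step 3: AW = 0.19 * 99 * 10
Step 4: AW = 188.1 mm

188.1


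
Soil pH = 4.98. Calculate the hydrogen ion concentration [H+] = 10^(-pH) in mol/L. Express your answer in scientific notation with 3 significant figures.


Step 1: [H+] = 10^(-pH)
Step 2: [H+] = 10^(-4.98)
Step 3: [H+] = 1.05e-05 mol/L

1.05e-05


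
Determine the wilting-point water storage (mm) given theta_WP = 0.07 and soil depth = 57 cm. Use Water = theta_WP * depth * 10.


Step 1: Water (mm) = theta_WP * depth * 10
Step 2: Water = 0.07 * 57 * 10
Step 3: Water = 39.9 mm

39.9


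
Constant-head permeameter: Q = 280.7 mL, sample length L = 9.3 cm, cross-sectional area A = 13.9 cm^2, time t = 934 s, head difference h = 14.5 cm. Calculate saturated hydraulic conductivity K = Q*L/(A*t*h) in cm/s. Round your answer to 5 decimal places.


Step 1: K = Q * L / (A * t * h)
Step 2: Numerator = 280.7 * 9.3 = 2610.51
Step 3: Denominator = 13.9 * 934 * 14.5 = 188247.7
Step 4: K = 2610.51 / 188247.7 = 0.01387 cm/s

0.01387


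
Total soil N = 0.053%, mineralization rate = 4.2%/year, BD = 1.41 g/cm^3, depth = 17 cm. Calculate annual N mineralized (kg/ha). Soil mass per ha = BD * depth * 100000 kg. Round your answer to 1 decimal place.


Step 1: Soil mass per ha = BD * depth * 100000 = 1.41 * 17 * 100000 = 2397000 kg
Step 2: Total N pool = soil mass * N%/100 = 2397000 * 0.053/100 = 1270.41 kg/ha
Step 3: N mineralized = N pool * rate%/100 = 1270.41 * 4.2/100 = 53.4 kg/ha/yr

53.4


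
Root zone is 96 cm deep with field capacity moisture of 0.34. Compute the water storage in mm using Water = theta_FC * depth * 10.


Step 1: Water (mm) = theta_FC * depth (cm) * 10
Step 2: Water = 0.34 * 96 * 10
Step 3: Water = 326.4 mm

326.4


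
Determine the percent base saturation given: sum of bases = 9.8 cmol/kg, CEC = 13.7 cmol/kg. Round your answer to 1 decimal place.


Step 1: BS = 100 * (sum of bases) / CEC
Step 2: BS = 100 * 9.8 / 13.7
Step 3: BS = 71.5%

71.5


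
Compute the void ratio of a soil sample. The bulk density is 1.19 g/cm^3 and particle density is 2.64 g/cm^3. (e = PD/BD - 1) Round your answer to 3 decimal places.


Step 1: e = PD / BD - 1
Step 2: e = 2.64 / 1.19 - 1
Step 3: e = 2.21849 - 1
Step 4: e = 1.218

1.218


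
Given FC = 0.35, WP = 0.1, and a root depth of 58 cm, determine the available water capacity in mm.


Step 1: Available water = (FC - WP) * depth * 10
Step 2: AW = (0.35 - 0.1) * 58 * 10
Step 3: AW = 0.25 * 58 * 10
Step 4: AW = 145.0 mm

145.0


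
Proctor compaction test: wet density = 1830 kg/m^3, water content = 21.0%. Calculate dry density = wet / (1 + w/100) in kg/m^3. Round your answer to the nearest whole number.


Step 1: Dry density = wet density / (1 + w/100)
Step 2: Dry density = 1830 / (1 + 21.0/100)
Step 3: Dry density = 1830 / 1.21
Step 4: Dry density = 1512 kg/m^3

1512


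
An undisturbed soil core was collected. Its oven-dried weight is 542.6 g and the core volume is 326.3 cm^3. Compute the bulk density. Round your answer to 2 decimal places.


Step 1: Identify the formula: BD = dry mass / volume
Step 2: Substitute values: BD = 542.6 / 326.3
Step 3: BD = 1.66 g/cm^3

1.66


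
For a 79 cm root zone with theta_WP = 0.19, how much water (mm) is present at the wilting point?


Step 1: Water (mm) = theta_WP * depth * 10
Step 2: Water = 0.19 * 79 * 10
Step 3: Water = 150.1 mm

150.1


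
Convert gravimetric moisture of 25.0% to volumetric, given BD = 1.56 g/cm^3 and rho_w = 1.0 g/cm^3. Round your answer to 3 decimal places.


Step 1: theta = (w / 100) * BD / rho_w
Step 2: theta = (25.0 / 100) * 1.56 / 1.0
Step 3: theta = 0.25 * 1.56
Step 4: theta = 0.39

0.39


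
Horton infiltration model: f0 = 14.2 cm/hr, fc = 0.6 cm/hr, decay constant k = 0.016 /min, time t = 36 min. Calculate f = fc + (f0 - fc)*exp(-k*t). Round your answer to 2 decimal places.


Step 1: f = fc + (f0 - fc) * exp(-k * t)
Step 2: exp(-0.016 * 36) = 0.562142
Step 3: f = 0.6 + (14.2 - 0.6) * 0.562142
Step 4: f = 0.6 + 13.6 * 0.562142
Step 5: f = 8.25 cm/hr

8.25


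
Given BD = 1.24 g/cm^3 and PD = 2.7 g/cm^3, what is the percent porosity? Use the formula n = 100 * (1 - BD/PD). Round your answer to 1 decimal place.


Step 1: Formula: n = 100 * (1 - BD / PD)
Step 2: n = 100 * (1 - 1.24 / 2.7)
Step 3: n = 100 * (1 - 0.45926)
Step 4: n = 54.1%

54.1


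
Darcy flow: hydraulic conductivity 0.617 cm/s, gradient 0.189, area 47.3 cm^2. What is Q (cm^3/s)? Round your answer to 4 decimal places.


Step 1: Apply Darcy's law: Q = K * i * A
Step 2: Q = 0.617 * 0.189 * 47.3
Step 3: Q = 5.5158 cm^3/s

5.5158


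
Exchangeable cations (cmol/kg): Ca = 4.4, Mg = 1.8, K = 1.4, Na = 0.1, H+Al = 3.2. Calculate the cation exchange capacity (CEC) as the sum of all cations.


Step 1: CEC = Ca + Mg + K + Na + (H+Al)
Step 2: CEC = 4.4 + 1.8 + 1.4 + 0.1 + 3.2
Step 3: CEC = 10.9 cmol/kg

10.9


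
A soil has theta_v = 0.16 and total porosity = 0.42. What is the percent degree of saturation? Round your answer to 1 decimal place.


Step 1: S = 100 * theta_v / n
Step 2: S = 100 * 0.16 / 0.42
Step 3: S = 38.1%

38.1


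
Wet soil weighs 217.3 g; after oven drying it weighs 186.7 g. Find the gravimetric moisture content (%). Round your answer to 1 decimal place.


Step 1: Water mass = wet - dry = 217.3 - 186.7 = 30.6 g
Step 2: w = 100 * water mass / dry mass
Step 3: w = 100 * 30.6 / 186.7 = 16.4%

16.4


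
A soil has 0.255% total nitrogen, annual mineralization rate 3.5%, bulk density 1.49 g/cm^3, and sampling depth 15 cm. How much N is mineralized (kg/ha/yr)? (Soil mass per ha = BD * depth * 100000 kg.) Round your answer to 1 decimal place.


Step 1: Soil mass per ha = BD * depth * 100000 = 1.49 * 15 * 100000 = 2235000 kg
Step 2: Total N pool = soil mass * N%/100 = 2235000 * 0.255/100 = 5699.25 kg/ha
Step 3: N mineralized = N pool * rate%/100 = 5699.25 * 3.5/100 = 199.5 kg/ha/yr

199.5


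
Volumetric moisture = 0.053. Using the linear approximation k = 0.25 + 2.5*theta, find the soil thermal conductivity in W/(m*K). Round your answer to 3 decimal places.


Step 1: k = 0.25 + 2.5 * theta
Step 2: k = 0.25 + 2.5 * 0.053
Step 3: k = 0.25 + 0.133
Step 4: k = 0.383 W/(m*K)

0.383


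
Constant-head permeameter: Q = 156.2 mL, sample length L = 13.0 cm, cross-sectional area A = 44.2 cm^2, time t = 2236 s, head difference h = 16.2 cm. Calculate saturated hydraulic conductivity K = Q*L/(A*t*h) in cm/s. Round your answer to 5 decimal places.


Step 1: K = Q * L / (A * t * h)
Step 2: Numerator = 156.2 * 13.0 = 2030.6
Step 3: Denominator = 44.2 * 2236 * 16.2 = 1601065.44
Step 4: K = 2030.6 / 1601065.44 = 0.00127 cm/s

0.00127


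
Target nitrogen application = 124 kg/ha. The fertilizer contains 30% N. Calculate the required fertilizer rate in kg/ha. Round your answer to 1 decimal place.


Step 1: Fertilizer rate = target N / (N content / 100)
Step 2: Rate = 124 / (30 / 100)
Step 3: Rate = 124 / 0.3
Step 4: Rate = 413.3 kg/ha

413.3


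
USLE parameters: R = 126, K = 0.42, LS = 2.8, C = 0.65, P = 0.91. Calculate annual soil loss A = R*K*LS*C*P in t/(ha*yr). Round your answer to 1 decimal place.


Step 1: A = R * K * LS * C * P
Step 2: R * K = 126 * 0.42 = 52.92
Step 3: (R*K) * LS = 52.92 * 2.8 = 148.176
Step 4: * C * P = 148.176 * 0.65 * 0.91 = 87.6
Step 5: A = 87.6 t/(ha*yr)

87.6


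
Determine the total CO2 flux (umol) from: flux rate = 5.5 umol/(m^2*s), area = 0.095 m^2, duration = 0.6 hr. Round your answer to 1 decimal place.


Step 1: Convert time to seconds: 0.6 hr * 3600 = 2160.0 s
Step 2: Total = flux * area * time_s
Step 3: Total = 5.5 * 0.095 * 2160.0
Step 4: Total = 1128.6 umol

1128.6


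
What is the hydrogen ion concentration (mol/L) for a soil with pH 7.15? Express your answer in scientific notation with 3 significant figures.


Step 1: [H+] = 10^(-pH)
Step 2: [H+] = 10^(-7.15)
Step 3: [H+] = 7.08e-08 mol/L

7.08e-08


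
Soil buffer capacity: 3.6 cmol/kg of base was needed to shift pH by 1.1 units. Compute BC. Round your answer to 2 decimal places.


Step 1: BC = change in base / change in pH
Step 2: BC = 3.6 / 1.1
Step 3: BC = 3.27 cmol/(kg*pH unit)

3.27


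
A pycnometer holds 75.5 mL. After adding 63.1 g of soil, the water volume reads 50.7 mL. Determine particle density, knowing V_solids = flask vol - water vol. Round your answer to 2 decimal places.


Step 1: Volume of solids = flask volume - water volume with soil
Step 2: V_solids = 75.5 - 50.7 = 24.8 mL
Step 3: Particle density = mass / V_solids = 63.1 / 24.8 = 2.54 g/cm^3

2.54


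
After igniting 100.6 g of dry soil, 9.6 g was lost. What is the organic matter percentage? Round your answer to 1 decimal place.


Step 1: OM% = 100 * LOI / sample mass
Step 2: OM = 100 * 9.6 / 100.6
Step 3: OM = 9.5%

9.5


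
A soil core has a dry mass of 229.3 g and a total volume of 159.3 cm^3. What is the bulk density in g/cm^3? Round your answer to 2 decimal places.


Step 1: Identify the formula: BD = dry mass / volume
Step 2: Substitute values: BD = 229.3 / 159.3
Step 3: BD = 1.44 g/cm^3

1.44


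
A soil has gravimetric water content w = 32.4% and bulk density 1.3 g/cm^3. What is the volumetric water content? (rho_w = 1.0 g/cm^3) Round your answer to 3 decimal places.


Step 1: theta = (w / 100) * BD / rho_w
Step 2: theta = (32.4 / 100) * 1.3 / 1.0
Step 3: theta = 0.324 * 1.3
Step 4: theta = 0.421

0.421


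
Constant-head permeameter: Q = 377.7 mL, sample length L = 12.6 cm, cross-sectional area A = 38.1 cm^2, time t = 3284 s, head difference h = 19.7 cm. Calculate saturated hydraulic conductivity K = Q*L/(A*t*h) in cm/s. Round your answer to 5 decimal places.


Step 1: K = Q * L / (A * t * h)
Step 2: Numerator = 377.7 * 12.6 = 4759.02
Step 3: Denominator = 38.1 * 3284 * 19.7 = 2464871.88
Step 4: K = 4759.02 / 2464871.88 = 0.00193 cm/s

0.00193


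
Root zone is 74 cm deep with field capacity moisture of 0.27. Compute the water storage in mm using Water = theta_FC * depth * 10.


Step 1: Water (mm) = theta_FC * depth (cm) * 10
Step 2: Water = 0.27 * 74 * 10
Step 3: Water = 199.8 mm

199.8


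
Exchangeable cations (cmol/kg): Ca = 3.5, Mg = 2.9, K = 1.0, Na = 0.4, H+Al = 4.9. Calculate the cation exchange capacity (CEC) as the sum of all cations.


Step 1: CEC = Ca + Mg + K + Na + (H+Al)
Step 2: CEC = 3.5 + 2.9 + 1.0 + 0.4 + 4.9
Step 3: CEC = 12.7 cmol/kg

12.7


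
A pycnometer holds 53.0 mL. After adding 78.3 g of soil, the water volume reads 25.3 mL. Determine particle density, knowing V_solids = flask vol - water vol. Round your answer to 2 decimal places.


Step 1: Volume of solids = flask volume - water volume with soil
Step 2: V_solids = 53.0 - 25.3 = 27.7 mL
Step 3: Particle density = mass / V_solids = 78.3 / 27.7 = 2.83 g/cm^3

2.83


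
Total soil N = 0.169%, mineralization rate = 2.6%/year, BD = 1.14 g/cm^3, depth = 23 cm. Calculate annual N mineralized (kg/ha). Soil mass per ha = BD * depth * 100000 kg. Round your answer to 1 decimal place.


Step 1: Soil mass per ha = BD * depth * 100000 = 1.14 * 23 * 100000 = 2622000 kg
Step 2: Total N pool = soil mass * N%/100 = 2622000 * 0.169/100 = 4431.18 kg/ha
Step 3: N mineralized = N pool * rate%/100 = 4431.18 * 2.6/100 = 115.2 kg/ha/yr

115.2


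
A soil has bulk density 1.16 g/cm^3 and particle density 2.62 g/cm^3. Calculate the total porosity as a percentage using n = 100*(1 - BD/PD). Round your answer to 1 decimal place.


Step 1: Formula: n = 100 * (1 - BD / PD)
Step 2: n = 100 * (1 - 1.16 / 2.62)
Step 3: n = 100 * (1 - 0.44275)
Step 4: n = 55.7%

55.7


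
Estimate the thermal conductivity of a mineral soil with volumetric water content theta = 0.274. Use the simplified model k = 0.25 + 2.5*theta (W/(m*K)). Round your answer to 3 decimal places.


Step 1: k = 0.25 + 2.5 * theta
Step 2: k = 0.25 + 2.5 * 0.274
Step 3: k = 0.25 + 0.685
Step 4: k = 0.935 W/(m*K)

0.935


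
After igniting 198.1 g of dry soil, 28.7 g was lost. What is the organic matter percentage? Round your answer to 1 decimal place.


Step 1: OM% = 100 * LOI / sample mass
Step 2: OM = 100 * 28.7 / 198.1
Step 3: OM = 14.5%

14.5


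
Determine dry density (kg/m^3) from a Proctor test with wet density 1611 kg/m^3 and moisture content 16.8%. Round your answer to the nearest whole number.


Step 1: Dry density = wet density / (1 + w/100)
Step 2: Dry density = 1611 / (1 + 16.8/100)
Step 3: Dry density = 1611 / 1.168
Step 4: Dry density = 1379 kg/m^3

1379


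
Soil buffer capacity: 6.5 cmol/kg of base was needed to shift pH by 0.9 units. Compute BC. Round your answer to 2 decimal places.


Step 1: BC = change in base / change in pH
Step 2: BC = 6.5 / 0.9
Step 3: BC = 7.22 cmol/(kg*pH unit)

7.22


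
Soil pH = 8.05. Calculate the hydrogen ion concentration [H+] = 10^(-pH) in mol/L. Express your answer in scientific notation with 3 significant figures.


Step 1: [H+] = 10^(-pH)
Step 2: [H+] = 10^(-8.05)
Step 3: [H+] = 8.91e-09 mol/L

8.91e-09


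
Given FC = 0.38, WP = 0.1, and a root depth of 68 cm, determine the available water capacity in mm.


Step 1: Available water = (FC - WP) * depth * 10
Step 2: AW = (0.38 - 0.1) * 68 * 10
Step 3: AW = 0.28 * 68 * 10
Step 4: AW = 190.4 mm

190.4


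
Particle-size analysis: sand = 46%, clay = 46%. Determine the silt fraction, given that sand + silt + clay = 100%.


Step 1: sand + silt + clay = 100%
Step 2: silt = 100 - sand - clay
Step 3: silt = 100 - 46 - 46
Step 4: silt = 8%

8


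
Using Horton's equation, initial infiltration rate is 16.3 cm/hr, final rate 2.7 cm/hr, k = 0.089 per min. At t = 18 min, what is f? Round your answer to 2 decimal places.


Step 1: f = fc + (f0 - fc) * exp(-k * t)
Step 2: exp(-0.089 * 18) = 0.201493
Step 3: f = 2.7 + (16.3 - 2.7) * 0.201493
Step 4: f = 2.7 + 13.6 * 0.201493
Step 5: f = 5.44 cm/hr

5.44


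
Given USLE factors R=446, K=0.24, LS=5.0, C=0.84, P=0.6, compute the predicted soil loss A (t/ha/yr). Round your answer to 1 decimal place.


Step 1: A = R * K * LS * C * P
Step 2: R * K = 446 * 0.24 = 107.04
Step 3: (R*K) * LS = 107.04 * 5.0 = 535.2
Step 4: * C * P = 535.2 * 0.84 * 0.6 = 269.7
Step 5: A = 269.7 t/(ha*yr)

269.7


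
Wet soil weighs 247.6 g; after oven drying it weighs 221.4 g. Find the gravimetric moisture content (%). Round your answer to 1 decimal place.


Step 1: Water mass = wet - dry = 247.6 - 221.4 = 26.2 g
Step 2: w = 100 * water mass / dry mass
Step 3: w = 100 * 26.2 / 221.4 = 11.8%

11.8


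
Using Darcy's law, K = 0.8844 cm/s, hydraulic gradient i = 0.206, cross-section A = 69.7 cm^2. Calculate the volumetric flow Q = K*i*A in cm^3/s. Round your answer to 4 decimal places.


Step 1: Apply Darcy's law: Q = K * i * A
Step 2: Q = 0.8844 * 0.206 * 69.7
Step 3: Q = 12.6984 cm^3/s

12.6984


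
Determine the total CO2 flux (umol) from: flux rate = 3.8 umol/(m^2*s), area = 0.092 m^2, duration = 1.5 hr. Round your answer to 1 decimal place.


Step 1: Convert time to seconds: 1.5 hr * 3600 = 5400.0 s
Step 2: Total = flux * area * time_s
Step 3: Total = 3.8 * 0.092 * 5400.0
Step 4: Total = 1887.8 umol

1887.8


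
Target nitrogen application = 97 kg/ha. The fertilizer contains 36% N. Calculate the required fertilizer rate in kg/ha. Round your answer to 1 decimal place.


Step 1: Fertilizer rate = target N / (N content / 100)
Step 2: Rate = 97 / (36 / 100)
Step 3: Rate = 97 / 0.36
Step 4: Rate = 269.4 kg/ha

269.4


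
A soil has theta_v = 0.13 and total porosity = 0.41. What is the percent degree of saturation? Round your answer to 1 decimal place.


Step 1: S = 100 * theta_v / n
Step 2: S = 100 * 0.13 / 0.41
Step 3: S = 31.7%

31.7


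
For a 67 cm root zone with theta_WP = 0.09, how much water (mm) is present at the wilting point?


Step 1: Water (mm) = theta_WP * depth * 10
Step 2: Water = 0.09 * 67 * 10
Step 3: Water = 60.3 mm

60.3


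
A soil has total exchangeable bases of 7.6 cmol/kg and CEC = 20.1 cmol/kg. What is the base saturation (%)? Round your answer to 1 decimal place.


Step 1: BS = 100 * (sum of bases) / CEC
Step 2: BS = 100 * 7.6 / 20.1
Step 3: BS = 37.8%

37.8


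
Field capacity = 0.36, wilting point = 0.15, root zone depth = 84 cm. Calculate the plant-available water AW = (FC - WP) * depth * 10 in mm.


Step 1: Available water = (FC - WP) * depth * 10
Step 2: AW = (0.36 - 0.15) * 84 * 10
Step 3: AW = 0.21 * 84 * 10
Step 4: AW = 176.4 mm

176.4


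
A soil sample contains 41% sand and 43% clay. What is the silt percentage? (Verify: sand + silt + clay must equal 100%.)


Step 1: sand + silt + clay = 100%
Step 2: silt = 100 - sand - clay
Step 3: silt = 100 - 41 - 43
Step 4: silt = 16%

16


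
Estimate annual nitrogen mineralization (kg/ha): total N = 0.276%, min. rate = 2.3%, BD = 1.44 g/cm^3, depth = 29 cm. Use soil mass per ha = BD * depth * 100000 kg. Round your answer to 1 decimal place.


Step 1: Soil mass per ha = BD * depth * 100000 = 1.44 * 29 * 100000 = 4176000 kg
Step 2: Total N pool = soil mass * N%/100 = 4176000 * 0.276/100 = 11525.76 kg/ha
Step 3: N mineralized = N pool * rate%/100 = 11525.76 * 2.3/100 = 265.1 kg/ha/yr

265.1


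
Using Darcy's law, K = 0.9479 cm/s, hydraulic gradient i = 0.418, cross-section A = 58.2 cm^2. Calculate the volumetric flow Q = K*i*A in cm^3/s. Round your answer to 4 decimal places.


Step 1: Apply Darcy's law: Q = K * i * A
Step 2: Q = 0.9479 * 0.418 * 58.2
Step 3: Q = 23.0601 cm^3/s

23.0601


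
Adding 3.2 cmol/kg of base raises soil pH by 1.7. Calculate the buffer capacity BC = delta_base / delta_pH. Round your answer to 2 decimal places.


Step 1: BC = change in base / change in pH
Step 2: BC = 3.2 / 1.7
Step 3: BC = 1.88 cmol/(kg*pH unit)

1.88


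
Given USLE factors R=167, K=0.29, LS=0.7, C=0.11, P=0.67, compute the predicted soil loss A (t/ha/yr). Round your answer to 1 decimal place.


Step 1: A = R * K * LS * C * P
Step 2: R * K = 167 * 0.29 = 48.43
Step 3: (R*K) * LS = 48.43 * 0.7 = 33.901
Step 4: * C * P = 33.901 * 0.11 * 0.67 = 2.5
Step 5: A = 2.5 t/(ha*yr)

2.5


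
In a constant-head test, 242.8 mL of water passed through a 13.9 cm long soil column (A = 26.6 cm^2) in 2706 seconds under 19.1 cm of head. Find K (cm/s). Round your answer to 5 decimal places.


Step 1: K = Q * L / (A * t * h)
Step 2: Numerator = 242.8 * 13.9 = 3374.92
Step 3: Denominator = 26.6 * 2706 * 19.1 = 1374810.36
Step 4: K = 3374.92 / 1374810.36 = 0.00245 cm/s

0.00245


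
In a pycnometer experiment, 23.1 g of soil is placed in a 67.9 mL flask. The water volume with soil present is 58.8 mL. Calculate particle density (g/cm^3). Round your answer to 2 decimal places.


Step 1: Volume of solids = flask volume - water volume with soil
Step 2: V_solids = 67.9 - 58.8 = 9.1 mL
Step 3: Particle density = mass / V_solids = 23.1 / 9.1 = 2.54 g/cm^3

2.54


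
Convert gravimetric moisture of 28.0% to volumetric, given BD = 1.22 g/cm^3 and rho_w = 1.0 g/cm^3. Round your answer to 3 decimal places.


Step 1: theta = (w / 100) * BD / rho_w
Step 2: theta = (28.0 / 100) * 1.22 / 1.0
Step 3: theta = 0.28 * 1.22
Step 4: theta = 0.342

0.342


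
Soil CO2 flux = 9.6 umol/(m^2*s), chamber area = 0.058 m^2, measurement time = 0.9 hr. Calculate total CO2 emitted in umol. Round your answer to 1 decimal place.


Step 1: Convert time to seconds: 0.9 hr * 3600 = 3240.0 s
Step 2: Total = flux * area * time_s
Step 3: Total = 9.6 * 0.058 * 3240.0
Step 4: Total = 1804.0 umol

1804.0


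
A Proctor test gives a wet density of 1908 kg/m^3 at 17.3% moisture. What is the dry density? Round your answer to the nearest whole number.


Step 1: Dry density = wet density / (1 + w/100)
Step 2: Dry density = 1908 / (1 + 17.3/100)
Step 3: Dry density = 1908 / 1.173
Step 4: Dry density = 1627 kg/m^3

1627


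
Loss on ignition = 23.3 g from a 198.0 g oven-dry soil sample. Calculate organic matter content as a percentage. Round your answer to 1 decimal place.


Step 1: OM% = 100 * LOI / sample mass
Step 2: OM = 100 * 23.3 / 198.0
Step 3: OM = 11.8%

11.8


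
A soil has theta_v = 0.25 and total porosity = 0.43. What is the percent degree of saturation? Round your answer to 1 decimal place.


Step 1: S = 100 * theta_v / n
Step 2: S = 100 * 0.25 / 0.43
Step 3: S = 58.1%

58.1


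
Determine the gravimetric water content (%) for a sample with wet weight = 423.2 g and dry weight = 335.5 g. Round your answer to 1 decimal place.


Step 1: Water mass = wet - dry = 423.2 - 335.5 = 87.7 g
Step 2: w = 100 * water mass / dry mass
Step 3: w = 100 * 87.7 / 335.5 = 26.1%

26.1


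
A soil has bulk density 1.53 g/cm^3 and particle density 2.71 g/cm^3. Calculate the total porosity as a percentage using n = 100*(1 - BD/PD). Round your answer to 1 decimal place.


Step 1: Formula: n = 100 * (1 - BD / PD)
Step 2: n = 100 * (1 - 1.53 / 2.71)
Step 3: n = 100 * (1 - 0.56458)
Step 4: n = 43.5%

43.5


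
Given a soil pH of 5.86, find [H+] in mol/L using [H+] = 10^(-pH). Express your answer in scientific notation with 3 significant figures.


Step 1: [H+] = 10^(-pH)
Step 2: [H+] = 10^(-5.86)
Step 3: [H+] = 1.38e-06 mol/L

1.38e-06


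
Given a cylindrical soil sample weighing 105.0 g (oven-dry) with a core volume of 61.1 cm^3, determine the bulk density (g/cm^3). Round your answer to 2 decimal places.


Step 1: Identify the formula: BD = dry mass / volume
Step 2: Substitute values: BD = 105.0 / 61.1
Step 3: BD = 1.72 g/cm^3

1.72


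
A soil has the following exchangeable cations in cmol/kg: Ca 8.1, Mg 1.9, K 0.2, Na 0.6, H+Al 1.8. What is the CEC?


Step 1: CEC = Ca + Mg + K + Na + (H+Al)
Step 2: CEC = 8.1 + 1.9 + 0.2 + 0.6 + 1.8
Step 3: CEC = 12.6 cmol/kg

12.6


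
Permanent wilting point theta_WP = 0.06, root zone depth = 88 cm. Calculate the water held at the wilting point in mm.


Step 1: Water (mm) = theta_WP * depth * 10
Step 2: Water = 0.06 * 88 * 10
Step 3: Water = 52.8 mm

52.8


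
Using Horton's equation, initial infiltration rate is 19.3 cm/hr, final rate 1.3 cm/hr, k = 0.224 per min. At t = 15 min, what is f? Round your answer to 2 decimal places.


Step 1: f = fc + (f0 - fc) * exp(-k * t)
Step 2: exp(-0.224 * 15) = 0.034735
Step 3: f = 1.3 + (19.3 - 1.3) * 0.034735
Step 4: f = 1.3 + 18.0 * 0.034735
Step 5: f = 1.93 cm/hr

1.93


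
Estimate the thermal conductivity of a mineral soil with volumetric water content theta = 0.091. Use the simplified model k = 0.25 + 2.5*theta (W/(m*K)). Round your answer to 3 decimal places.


Step 1: k = 0.25 + 2.5 * theta
Step 2: k = 0.25 + 2.5 * 0.091
Step 3: k = 0.25 + 0.228
Step 4: k = 0.478 W/(m*K)

0.478


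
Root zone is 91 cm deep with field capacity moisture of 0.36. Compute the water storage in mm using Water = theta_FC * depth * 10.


Step 1: Water (mm) = theta_FC * depth (cm) * 10
Step 2: Water = 0.36 * 91 * 10
Step 3: Water = 327.6 mm

327.6


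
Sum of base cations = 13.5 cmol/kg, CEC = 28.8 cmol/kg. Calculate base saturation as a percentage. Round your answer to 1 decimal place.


Step 1: BS = 100 * (sum of bases) / CEC
Step 2: BS = 100 * 13.5 / 28.8
Step 3: BS = 46.9%

46.9


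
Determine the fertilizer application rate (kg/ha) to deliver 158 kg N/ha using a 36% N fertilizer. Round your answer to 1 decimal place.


Step 1: Fertilizer rate = target N / (N content / 100)
Step 2: Rate = 158 / (36 / 100)
Step 3: Rate = 158 / 0.36
Step 4: Rate = 438.9 kg/ha

438.9


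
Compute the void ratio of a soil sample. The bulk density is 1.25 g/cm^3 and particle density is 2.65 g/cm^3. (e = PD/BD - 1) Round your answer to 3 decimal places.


Step 1: e = PD / BD - 1
Step 2: e = 2.65 / 1.25 - 1
Step 3: e = 2.12 - 1
Step 4: e = 1.12

1.12


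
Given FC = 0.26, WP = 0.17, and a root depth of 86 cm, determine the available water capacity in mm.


Step 1: Available water = (FC - WP) * depth * 10
Step 2: AW = (0.26 - 0.17) * 86 * 10
Step 3: AW = 0.09 * 86 * 10
Step 4: AW = 77.4 mm

77.4


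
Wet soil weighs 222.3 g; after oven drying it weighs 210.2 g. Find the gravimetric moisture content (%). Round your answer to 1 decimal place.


Step 1: Water mass = wet - dry = 222.3 - 210.2 = 12.1 g
Step 2: w = 100 * water mass / dry mass
Step 3: w = 100 * 12.1 / 210.2 = 5.8%

5.8


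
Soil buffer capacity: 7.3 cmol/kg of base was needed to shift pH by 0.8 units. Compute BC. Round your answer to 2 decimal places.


Step 1: BC = change in base / change in pH
Step 2: BC = 7.3 / 0.8
Step 3: BC = 9.13 cmol/(kg*pH unit)

9.13


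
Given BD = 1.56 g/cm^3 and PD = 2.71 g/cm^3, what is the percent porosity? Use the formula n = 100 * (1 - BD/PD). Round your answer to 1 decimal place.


Step 1: Formula: n = 100 * (1 - BD / PD)
Step 2: n = 100 * (1 - 1.56 / 2.71)
Step 3: n = 100 * (1 - 0.57565)
Step 4: n = 42.4%

42.4


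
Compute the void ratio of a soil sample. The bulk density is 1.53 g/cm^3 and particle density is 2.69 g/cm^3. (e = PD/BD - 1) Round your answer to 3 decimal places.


Step 1: e = PD / BD - 1
Step 2: e = 2.69 / 1.53 - 1
Step 3: e = 1.75817 - 1
Step 4: e = 0.758

0.758


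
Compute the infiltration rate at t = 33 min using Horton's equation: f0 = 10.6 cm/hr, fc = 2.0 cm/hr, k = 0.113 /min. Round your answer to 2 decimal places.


Step 1: f = fc + (f0 - fc) * exp(-k * t)
Step 2: exp(-0.113 * 33) = 0.024017
Step 3: f = 2.0 + (10.6 - 2.0) * 0.024017
Step 4: f = 2.0 + 8.6 * 0.024017
Step 5: f = 2.21 cm/hr

2.21


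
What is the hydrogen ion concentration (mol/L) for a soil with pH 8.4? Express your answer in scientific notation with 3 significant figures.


Step 1: [H+] = 10^(-pH)
Step 2: [H+] = 10^(-8.4)
Step 3: [H+] = 3.98e-09 mol/L

3.98e-09


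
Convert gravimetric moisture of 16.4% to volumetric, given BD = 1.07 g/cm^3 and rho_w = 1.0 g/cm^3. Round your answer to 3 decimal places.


Step 1: theta = (w / 100) * BD / rho_w
Step 2: theta = (16.4 / 100) * 1.07 / 1.0
Step 3: theta = 0.164 * 1.07
Step 4: theta = 0.175

0.175


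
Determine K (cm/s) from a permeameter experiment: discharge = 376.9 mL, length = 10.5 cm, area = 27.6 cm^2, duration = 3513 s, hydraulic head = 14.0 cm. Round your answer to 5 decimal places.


Step 1: K = Q * L / (A * t * h)
Step 2: Numerator = 376.9 * 10.5 = 3957.45
Step 3: Denominator = 27.6 * 3513 * 14.0 = 1357423.2
Step 4: K = 3957.45 / 1357423.2 = 0.00292 cm/s

0.00292


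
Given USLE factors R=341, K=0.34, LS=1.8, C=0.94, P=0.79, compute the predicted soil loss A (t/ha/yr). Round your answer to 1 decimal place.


Step 1: A = R * K * LS * C * P
Step 2: R * K = 341 * 0.34 = 115.94
Step 3: (R*K) * LS = 115.94 * 1.8 = 208.692
Step 4: * C * P = 208.692 * 0.94 * 0.79 = 155.0
Step 5: A = 155.0 t/(ha*yr)

155.0


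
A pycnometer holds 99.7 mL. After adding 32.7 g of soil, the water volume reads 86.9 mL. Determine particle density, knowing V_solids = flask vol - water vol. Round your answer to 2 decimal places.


Step 1: Volume of solids = flask volume - water volume with soil
Step 2: V_solids = 99.7 - 86.9 = 12.8 mL
Step 3: Particle density = mass / V_solids = 32.7 / 12.8 = 2.55 g/cm^3

2.55


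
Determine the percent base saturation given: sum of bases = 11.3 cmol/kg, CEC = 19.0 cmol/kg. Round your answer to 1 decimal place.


Step 1: BS = 100 * (sum of bases) / CEC
Step 2: BS = 100 * 11.3 / 19.0
Step 3: BS = 59.5%

59.5


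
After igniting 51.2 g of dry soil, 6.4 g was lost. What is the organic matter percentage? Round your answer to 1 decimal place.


Step 1: OM% = 100 * LOI / sample mass
Step 2: OM = 100 * 6.4 / 51.2
Step 3: OM = 12.5%

12.5


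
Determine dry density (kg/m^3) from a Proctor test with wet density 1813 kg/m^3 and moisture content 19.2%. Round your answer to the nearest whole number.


Step 1: Dry density = wet density / (1 + w/100)
Step 2: Dry density = 1813 / (1 + 19.2/100)
Step 3: Dry density = 1813 / 1.192
Step 4: Dry density = 1521 kg/m^3

1521


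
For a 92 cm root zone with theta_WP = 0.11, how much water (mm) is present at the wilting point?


Step 1: Water (mm) = theta_WP * depth * 10
Step 2: Water = 0.11 * 92 * 10
Step 3: Water = 101.2 mm

101.2


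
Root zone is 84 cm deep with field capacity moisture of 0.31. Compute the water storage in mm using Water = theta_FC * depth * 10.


Step 1: Water (mm) = theta_FC * depth (cm) * 10
Step 2: Water = 0.31 * 84 * 10
Step 3: Water = 260.4 mm

260.4


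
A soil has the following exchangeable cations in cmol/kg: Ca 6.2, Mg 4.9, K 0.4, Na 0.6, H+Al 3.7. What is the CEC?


Step 1: CEC = Ca + Mg + K + Na + (H+Al)
Step 2: CEC = 6.2 + 4.9 + 0.4 + 0.6 + 3.7
Step 3: CEC = 15.8 cmol/kg

15.8


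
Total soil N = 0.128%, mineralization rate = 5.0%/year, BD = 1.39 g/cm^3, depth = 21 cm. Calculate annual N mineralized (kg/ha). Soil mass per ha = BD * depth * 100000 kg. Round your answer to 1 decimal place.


Step 1: Soil mass per ha = BD * depth * 100000 = 1.39 * 21 * 100000 = 2919000 kg
Step 2: Total N pool = soil mass * N%/100 = 2919000 * 0.128/100 = 3736.32 kg/ha
Step 3: N mineralized = N pool * rate%/100 = 3736.32 * 5.0/100 = 186.8 kg/ha/yr

186.8


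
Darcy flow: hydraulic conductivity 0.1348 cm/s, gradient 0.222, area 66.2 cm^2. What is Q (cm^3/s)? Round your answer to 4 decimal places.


Step 1: Apply Darcy's law: Q = K * i * A
Step 2: Q = 0.1348 * 0.222 * 66.2
Step 3: Q = 1.9811 cm^3/s

1.9811


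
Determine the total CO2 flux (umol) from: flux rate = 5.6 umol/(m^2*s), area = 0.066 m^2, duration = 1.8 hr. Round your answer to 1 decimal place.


Step 1: Convert time to seconds: 1.8 hr * 3600 = 6480.0 s
Step 2: Total = flux * area * time_s
Step 3: Total = 5.6 * 0.066 * 6480.0
Step 4: Total = 2395.0 umol

2395.0


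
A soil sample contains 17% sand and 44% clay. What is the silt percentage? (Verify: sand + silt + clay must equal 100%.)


Step 1: sand + silt + clay = 100%
Step 2: silt = 100 - sand - clay
Step 3: silt = 100 - 17 - 44
Step 4: silt = 39%

39


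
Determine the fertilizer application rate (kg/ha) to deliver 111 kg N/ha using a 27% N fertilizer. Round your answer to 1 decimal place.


Step 1: Fertilizer rate = target N / (N content / 100)
Step 2: Rate = 111 / (27 / 100)
Step 3: Rate = 111 / 0.27
Step 4: Rate = 411.1 kg/ha

411.1


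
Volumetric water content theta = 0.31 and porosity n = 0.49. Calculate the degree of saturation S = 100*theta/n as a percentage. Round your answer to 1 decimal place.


Step 1: S = 100 * theta_v / n
Step 2: S = 100 * 0.31 / 0.49
Step 3: S = 63.3%

63.3


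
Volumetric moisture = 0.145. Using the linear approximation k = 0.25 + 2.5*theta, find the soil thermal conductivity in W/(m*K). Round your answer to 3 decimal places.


Step 1: k = 0.25 + 2.5 * theta
Step 2: k = 0.25 + 2.5 * 0.145
Step 3: k = 0.25 + 0.363
Step 4: k = 0.613 W/(m*K)

0.613


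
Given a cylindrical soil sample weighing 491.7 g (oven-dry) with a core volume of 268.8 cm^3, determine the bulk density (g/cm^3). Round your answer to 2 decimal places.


Step 1: Identify the formula: BD = dry mass / volume
Step 2: Substitute values: BD = 491.7 / 268.8
Step 3: BD = 1.83 g/cm^3

1.83


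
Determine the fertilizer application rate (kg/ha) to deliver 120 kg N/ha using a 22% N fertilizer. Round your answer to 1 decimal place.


Step 1: Fertilizer rate = target N / (N content / 100)
Step 2: Rate = 120 / (22 / 100)
Step 3: Rate = 120 / 0.22
Step 4: Rate = 545.5 kg/ha

545.5


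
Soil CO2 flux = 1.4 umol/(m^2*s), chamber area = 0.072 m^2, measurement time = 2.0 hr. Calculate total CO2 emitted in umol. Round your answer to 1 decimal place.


Step 1: Convert time to seconds: 2.0 hr * 3600 = 7200.0 s
Step 2: Total = flux * area * time_s
Step 3: Total = 1.4 * 0.072 * 7200.0
Step 4: Total = 725.8 umol

725.8


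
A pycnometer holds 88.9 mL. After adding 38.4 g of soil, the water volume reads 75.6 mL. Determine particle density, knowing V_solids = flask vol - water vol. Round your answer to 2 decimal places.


Step 1: Volume of solids = flask volume - water volume with soil
Step 2: V_solids = 88.9 - 75.6 = 13.3 mL
Step 3: Particle density = mass / V_solids = 38.4 / 13.3 = 2.89 g/cm^3

2.89


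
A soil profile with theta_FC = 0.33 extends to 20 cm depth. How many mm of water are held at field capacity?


Step 1: Water (mm) = theta_FC * depth (cm) * 10
Step 2: Water = 0.33 * 20 * 10
Step 3: Water = 66.0 mm

66.0


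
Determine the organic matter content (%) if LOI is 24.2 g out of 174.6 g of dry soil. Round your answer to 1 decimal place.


Step 1: OM% = 100 * LOI / sample mass
Step 2: OM = 100 * 24.2 / 174.6
Step 3: OM = 13.9%

13.9


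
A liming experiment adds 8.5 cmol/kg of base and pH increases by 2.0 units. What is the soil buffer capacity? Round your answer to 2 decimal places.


Step 1: BC = change in base / change in pH
Step 2: BC = 8.5 / 2.0
Step 3: BC = 4.25 cmol/(kg*pH unit)

4.25


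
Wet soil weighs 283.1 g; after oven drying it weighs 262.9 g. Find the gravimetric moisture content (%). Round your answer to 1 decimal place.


Step 1: Water mass = wet - dry = 283.1 - 262.9 = 20.2 g
Step 2: w = 100 * water mass / dry mass
Step 3: w = 100 * 20.2 / 262.9 = 7.7%

7.7


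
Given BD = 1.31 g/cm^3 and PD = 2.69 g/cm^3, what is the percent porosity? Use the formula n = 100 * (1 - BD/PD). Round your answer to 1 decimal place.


Step 1: Formula: n = 100 * (1 - BD / PD)
Step 2: n = 100 * (1 - 1.31 / 2.69)
Step 3: n = 100 * (1 - 0.48699)
Step 4: n = 51.3%

51.3


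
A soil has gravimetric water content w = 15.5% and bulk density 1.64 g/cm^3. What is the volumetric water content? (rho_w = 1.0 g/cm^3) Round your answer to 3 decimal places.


Step 1: theta = (w / 100) * BD / rho_w
Step 2: theta = (15.5 / 100) * 1.64 / 1.0
Step 3: theta = 0.155 * 1.64
Step 4: theta = 0.254

0.254


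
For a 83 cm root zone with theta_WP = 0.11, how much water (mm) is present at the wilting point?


Step 1: Water (mm) = theta_WP * depth * 10
Step 2: Water = 0.11 * 83 * 10
Step 3: Water = 91.3 mm

91.3


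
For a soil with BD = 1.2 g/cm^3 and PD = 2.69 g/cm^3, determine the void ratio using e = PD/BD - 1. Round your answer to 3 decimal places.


Step 1: e = PD / BD - 1
Step 2: e = 2.69 / 1.2 - 1
Step 3: e = 2.24167 - 1
Step 4: e = 1.242

1.242


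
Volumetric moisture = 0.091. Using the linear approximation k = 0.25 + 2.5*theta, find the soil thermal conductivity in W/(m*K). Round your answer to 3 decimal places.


Step 1: k = 0.25 + 2.5 * theta
Step 2: k = 0.25 + 2.5 * 0.091
Step 3: k = 0.25 + 0.228
Step 4: k = 0.478 W/(m*K)

0.478


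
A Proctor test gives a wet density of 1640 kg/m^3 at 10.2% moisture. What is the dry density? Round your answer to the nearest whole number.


Step 1: Dry density = wet density / (1 + w/100)
Step 2: Dry density = 1640 / (1 + 10.2/100)
Step 3: Dry density = 1640 / 1.102
Step 4: Dry density = 1488 kg/m^3

1488


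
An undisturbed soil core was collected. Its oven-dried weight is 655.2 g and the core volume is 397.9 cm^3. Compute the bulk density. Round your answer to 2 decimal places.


Step 1: Identify the formula: BD = dry mass / volume
Step 2: Substitute values: BD = 655.2 / 397.9
Step 3: BD = 1.65 g/cm^3

1.65


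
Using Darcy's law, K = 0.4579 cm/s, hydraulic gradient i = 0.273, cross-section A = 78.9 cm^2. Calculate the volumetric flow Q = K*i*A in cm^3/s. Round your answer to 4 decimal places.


Step 1: Apply Darcy's law: Q = K * i * A
Step 2: Q = 0.4579 * 0.273 * 78.9
Step 3: Q = 9.863 cm^3/s

9.863


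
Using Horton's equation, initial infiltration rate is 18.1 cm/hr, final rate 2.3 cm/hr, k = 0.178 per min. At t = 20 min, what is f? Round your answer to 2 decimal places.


Step 1: f = fc + (f0 - fc) * exp(-k * t)
Step 2: exp(-0.178 * 20) = 0.028439
Step 3: f = 2.3 + (18.1 - 2.3) * 0.028439
Step 4: f = 2.3 + 15.8 * 0.028439
Step 5: f = 2.75 cm/hr

2.75


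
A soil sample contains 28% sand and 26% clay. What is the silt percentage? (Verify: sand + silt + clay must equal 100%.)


Step 1: sand + silt + clay = 100%
Step 2: silt = 100 - sand - clay
Step 3: silt = 100 - 28 - 26
Step 4: silt = 46%

46


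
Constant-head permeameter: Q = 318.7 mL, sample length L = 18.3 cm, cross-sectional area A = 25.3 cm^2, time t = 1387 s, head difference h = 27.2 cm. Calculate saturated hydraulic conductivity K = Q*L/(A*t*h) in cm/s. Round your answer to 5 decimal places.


Step 1: K = Q * L / (A * t * h)
Step 2: Numerator = 318.7 * 18.3 = 5832.21
Step 3: Denominator = 25.3 * 1387 * 27.2 = 954477.92
Step 4: K = 5832.21 / 954477.92 = 0.00611 cm/s

0.00611


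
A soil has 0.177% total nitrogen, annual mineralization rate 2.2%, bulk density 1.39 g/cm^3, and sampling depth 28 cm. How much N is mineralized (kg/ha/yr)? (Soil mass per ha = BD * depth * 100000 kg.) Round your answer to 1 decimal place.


Step 1: Soil mass per ha = BD * depth * 100000 = 1.39 * 28 * 100000 = 3892000 kg
Step 2: Total N pool = soil mass * N%/100 = 3892000 * 0.177/100 = 6888.84 kg/ha
Step 3: N mineralized = N pool * rate%/100 = 6888.84 * 2.2/100 = 151.6 kg/ha/yr

151.6


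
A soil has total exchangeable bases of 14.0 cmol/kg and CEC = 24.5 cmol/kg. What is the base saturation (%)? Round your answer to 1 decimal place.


Step 1: BS = 100 * (sum of bases) / CEC
Step 2: BS = 100 * 14.0 / 24.5
Step 3: BS = 57.1%

57.1


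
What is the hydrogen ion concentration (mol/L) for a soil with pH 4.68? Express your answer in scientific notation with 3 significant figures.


Step 1: [H+] = 10^(-pH)
Step 2: [H+] = 10^(-4.68)
Step 3: [H+] = 2.09e-05 mol/L

2.09e-05


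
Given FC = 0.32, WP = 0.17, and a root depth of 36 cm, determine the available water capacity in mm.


Step 1: Available water = (FC - WP) * depth * 10
Step 2: AW = (0.32 - 0.17) * 36 * 10
Step 3: AW = 0.15 * 36 * 10
Step 4: AW = 54.0 mm

54.0


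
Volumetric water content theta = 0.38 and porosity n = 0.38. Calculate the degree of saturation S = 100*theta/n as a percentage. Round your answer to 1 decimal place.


Step 1: S = 100 * theta_v / n
Step 2: S = 100 * 0.38 / 0.38
Step 3: S = 100.0%

100.0


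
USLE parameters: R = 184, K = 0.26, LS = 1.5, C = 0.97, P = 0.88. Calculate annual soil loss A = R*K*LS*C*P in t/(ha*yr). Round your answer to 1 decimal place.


Step 1: A = R * K * LS * C * P
Step 2: R * K = 184 * 0.26 = 47.84
Step 3: (R*K) * LS = 47.84 * 1.5 = 71.76
Step 4: * C * P = 71.76 * 0.97 * 0.88 = 61.3
Step 5: A = 61.3 t/(ha*yr)

61.3


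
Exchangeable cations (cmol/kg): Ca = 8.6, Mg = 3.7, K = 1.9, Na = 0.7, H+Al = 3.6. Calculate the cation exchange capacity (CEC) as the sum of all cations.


Step 1: CEC = Ca + Mg + K + Na + (H+Al)
Step 2: CEC = 8.6 + 3.7 + 1.9 + 0.7 + 3.6
Step 3: CEC = 18.5 cmol/kg

18.5


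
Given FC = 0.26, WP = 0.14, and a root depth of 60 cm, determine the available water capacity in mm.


Step 1: Available water = (FC - WP) * depth * 10
Step 2: AW = (0.26 - 0.14) * 60 * 10
Step 3: AW = 0.12 * 60 * 10
Step 4: AW = 72.0 mm

72.0


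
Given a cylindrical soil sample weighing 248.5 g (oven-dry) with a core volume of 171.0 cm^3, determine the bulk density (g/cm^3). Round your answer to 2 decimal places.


Step 1: Identify the formula: BD = dry mass / volume
Step 2: Substitute values: BD = 248.5 / 171.0
Step 3: BD = 1.45 g/cm^3

1.45
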